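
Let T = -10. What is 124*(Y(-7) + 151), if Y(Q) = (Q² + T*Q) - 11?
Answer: 32116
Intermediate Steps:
Y(Q) = -11 + Q² - 10*Q (Y(Q) = (Q² - 10*Q) - 11 = -11 + Q² - 10*Q)
124*(Y(-7) + 151) = 124*((-11 + (-7)² - 10*(-7)) + 151) = 124*((-11 + 49 + 70) + 151) = 124*(108 + 151) = 124*259 = 32116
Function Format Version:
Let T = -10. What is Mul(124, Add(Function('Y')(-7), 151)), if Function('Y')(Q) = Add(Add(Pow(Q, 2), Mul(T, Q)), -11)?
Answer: 32116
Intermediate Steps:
Function('Y')(Q) = Add(-11, Pow(Q, 2), Mul(-10, Q)) (Function('Y')(Q) = Add(Add(Pow(Q, 2), Mul(-10, Q)), -11) = Add(-11, Pow(Q, 2), Mul(-10, Q)))
Mul(124, Add(Function('Y')(-7), 151)) = Mul(124, Add(Add(-11, Pow(-7, 2), Mul(-10, -7)), 151)) = Mul(124, Add(Add(-11, 49, 70), 151)) = Mul(124, Add(108, 151)) = Mul(124, 259) = 32116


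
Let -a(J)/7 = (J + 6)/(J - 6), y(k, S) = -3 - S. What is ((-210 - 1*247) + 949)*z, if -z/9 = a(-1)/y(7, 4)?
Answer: 22140/7 ≈ 3162.9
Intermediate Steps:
a(J) = -7*(6 + J)/(-6 + J) (a(J) = -7*(J + 6)/(J - 6) = -7*(6 + J)/(-6 + J))
z = 45/7 (z = -9*7*(-6 - 1*(-1))/(-6 - 1)/(-3 - 1*4) = -9*7*(-6 + 1)/(-7)/(-3 - 4) = -9*7*(-⅐)*(-5)/(-7) = -45*(-1)/7 = -9*(-5/7) = 45/7 ≈ 6.4286)
((-210 - 1*247) + 949)*z = ((-210 - 1*247) + 949)*(45/7) = ((-210 - 247) + 949)*(45/7) = (-457 + 949)*(45/7) = 492*(45/7) = 22140/7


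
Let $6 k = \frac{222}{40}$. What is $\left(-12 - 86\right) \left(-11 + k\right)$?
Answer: $\frac{19747}{20} \approx 987.35$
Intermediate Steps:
$k = \frac{37}{40}$ ($k = \frac{222 \cdot \frac{1}{40}}{6} = \frac{1}{6} \cdot \frac{111}{20} = \frac{37}{40} \approx 0.925$)
$\left(-12 - 86\right) \left(-11 + k\right) = \left(-12 - 86\right) \left(-11 + \frac{37}{40}\right) = \left(-98\right) \left(- \frac{403}{40}\right) = \frac{19747}{20}$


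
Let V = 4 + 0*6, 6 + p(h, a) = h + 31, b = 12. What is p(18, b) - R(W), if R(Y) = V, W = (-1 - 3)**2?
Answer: 39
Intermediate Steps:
p(h, a) = 25 + h (p(h, a) = -6 + (h + 31) = -6 + (31 + h) = 25 + h)
V = 4 (V = 4 + 0 = 4)
W = 16 (W = (-4)**2 = 16)
R(Y) = 4
p(18, b) - R(W) = (25 + 18) - 1*4 = 43 - 4 = 39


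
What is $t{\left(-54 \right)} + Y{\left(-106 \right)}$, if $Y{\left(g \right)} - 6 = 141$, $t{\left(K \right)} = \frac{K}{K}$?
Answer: $148$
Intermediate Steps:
$t{\left(K \right)} = 1$
$Y{\left(g \right)} = 147$ ($Y{\left(g \right)} = 6 + 141 = 147$)
$t{\left(-54 \right)} + Y{\left(-106 \right)} = 1 + 147 = 148$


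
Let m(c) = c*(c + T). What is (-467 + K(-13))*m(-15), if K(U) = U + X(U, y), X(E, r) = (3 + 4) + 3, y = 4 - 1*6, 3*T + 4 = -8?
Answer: -133950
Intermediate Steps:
T = -4 (T = -4/3 + (⅓)*(-8) = -4/3 - 8/3 = -4)
y = -2 (y = 4 - 6 = -2)
X(E, r) = 10 (X(E, r) = 7 + 3 = 10)
K(U) = 10 + U (K(U) = U + 10 = 10 + U)
m(c) = c*(-4 + c) (m(c) = c*(c - 4) = c*(-4 + c))
(-467 + K(-13))*m(-15) = (-467 + (10 - 13))*(-15*(-4 - 15)) = (-467 - 3)*(-15*(-19)) = -470*285 = -133950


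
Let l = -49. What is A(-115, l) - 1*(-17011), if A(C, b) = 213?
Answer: 17224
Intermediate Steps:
A(-115, l) - 1*(-17011) = 213 - 1*(-17011) = 213 + 17011 = 17224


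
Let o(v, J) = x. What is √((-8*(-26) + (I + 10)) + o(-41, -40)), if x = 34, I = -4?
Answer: 2*√62 ≈ 15.748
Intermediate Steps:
o(v, J) = 34
√((-8*(-26) + (I + 10)) + o(-41, -40)) = √((-8*(-26) + (-4 + 10)) + 34) = √((208 + 6) + 34) = √(214 + 34) = √248 = 2*√62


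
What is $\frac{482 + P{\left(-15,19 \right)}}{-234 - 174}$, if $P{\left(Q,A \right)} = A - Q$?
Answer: $- \frac{43}{34} \approx -1.2647$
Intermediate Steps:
$\frac{482 + P{\left(-15,19 \right)}}{-234 - 174} = \frac{482 + \left(19 - -15\right)}{-234 - 174} = \frac{482 + \left(19 + 15\right)}{-408} = \left(482 + 34\right) \left(- \frac{1}{408}\right) = 516 \left(- \frac{1}{408}\right) = - \frac{43}{34}$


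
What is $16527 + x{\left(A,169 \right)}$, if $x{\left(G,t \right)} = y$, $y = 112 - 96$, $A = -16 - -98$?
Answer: $16543$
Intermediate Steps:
$A = 82$ ($A = -16 + 98 = 82$)
$y = 16$
$x{\left(G,t \right)} = 16$
$16527 + x{\left(A,169 \right)} = 16527 + 16 = 16543$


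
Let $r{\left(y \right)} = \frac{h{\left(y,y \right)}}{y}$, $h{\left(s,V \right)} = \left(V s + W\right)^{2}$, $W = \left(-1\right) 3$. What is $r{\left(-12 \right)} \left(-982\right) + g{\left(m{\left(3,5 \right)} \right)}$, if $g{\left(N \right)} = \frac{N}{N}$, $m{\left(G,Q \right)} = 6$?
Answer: $\frac{3253859}{2} \approx 1.6269 \cdot 10^{6}$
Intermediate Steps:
$W = -3$
$g{\left(N \right)} = 1$
$h{\left(s,V \right)} = \left(-3 + V s\right)^{2}$ ($h{\left(s,V \right)} = \left(V s - 3\right)^{2} = \left(-3 + V s\right)^{2}$)
$r{\left(y \right)} = \frac{\left(-3 + y^{2}\right)^{2}}{y}$ ($r{\left(y \right)} = \frac{\left(-3 + y y\right)^{2}}{y} = \frac{\left(-3 + y^{2}\right)^{2}}{y}$)
$r{\left(-12 \right)} \left(-982\right) + g{\left(m{\left(3,5 \right)} \right)} = \frac{\left(-3 + \left(-12\right)^{2}\right)^{2}}{-12} \left(-982\right) + 1 = - \frac{\left(-3 + 144\right)^{2}}{12} \left(-982\right) + 1 = - \frac{141^{2}}{12} \left(-982\right) + 1 = \left(- \frac{1}{12}\right) 19881 \left(-982\right) + 1 = \left(- \frac{6627}{4}\right) \left(-982\right) + 1 = \frac{3253857}{2} + 1 = \frac{3253859}{2}$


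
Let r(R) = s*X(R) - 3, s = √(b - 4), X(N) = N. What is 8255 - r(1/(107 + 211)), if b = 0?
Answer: 8258 - I/159 ≈ 8258.0 - 0.0062893*I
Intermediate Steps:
s = 2*I (s = √(0 - 4) = √(-4) = 2*I ≈ 2.0*I)
r(R) = -3 + 2*I*R (r(R) = (2*I)*R - 3 = 2*I*R - 3 = -3 + 2*I*R)
8255 - r(1/(107 + 211)) = 8255 - (-3 + 2*I/(107 + 211)) = 8255 - (-3 + 2*I/318) = 8255 - (-3 + 2*I*(1/318)) = 8255 - (-3 + I/159) = 8255 + (3 - I/159) = 8258 - I/159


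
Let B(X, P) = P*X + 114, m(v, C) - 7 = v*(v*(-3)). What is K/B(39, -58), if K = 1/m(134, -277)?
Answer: 1/115693428 ≈ 8.6435e-9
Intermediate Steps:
m(v, C) = 7 - 3*v**2 (m(v, C) = 7 + v*(v*(-3)) = 7 + v*(-3*v) = 7 - 3*v**2)
B(X, P) = 114 + P*X
K = -1/53861 (K = 1/(7 - 3*134**2) = 1/(7 - 3*17956) = 1/(7 - 53868) = 1/(-53861) = -1/53861 ≈ -1.8566e-5)
K/B(39, -58) = -1/(53861*(114 - 58*39)) = -1/(53861*(114 - 2262)) = -1/53861/(-2148) = -1/53861*(-1/2148) = 1/115693428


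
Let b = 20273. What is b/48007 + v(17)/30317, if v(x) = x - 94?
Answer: 1430726/3408497 ≈ 0.41975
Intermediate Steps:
v(x) = -94 + x
b/48007 + v(17)/30317 = 20273/48007 + (-94 + 17)/30317 = 20273*(1/48007) - 77*1/30317 = 20273/48007 - 11/4331 = 1430726/3408497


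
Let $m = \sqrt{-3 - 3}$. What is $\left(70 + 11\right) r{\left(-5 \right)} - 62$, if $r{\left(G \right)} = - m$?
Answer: $-62 - 81 i \sqrt{6} \approx -62.0 - 198.41 i$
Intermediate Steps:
$m = i \sqrt{6}$ ($m = \sqrt{-6} = i \sqrt{6} \approx 2.4495 i$)
$r{\left(G \right)} = - i \sqrt{6}$
$\left(70 + 11\right) r{\left(-5 \right)} - 62 = \left(70 + 11\right) \left(- i \sqrt{6}\right) - 62 = 81 \left(- i \sqrt{6}\right) - 62 = - 81 i \sqrt{6} - 62 = -62 - 81 i \sqrt{6}$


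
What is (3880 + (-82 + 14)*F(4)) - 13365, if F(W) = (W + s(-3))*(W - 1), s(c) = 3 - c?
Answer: -11525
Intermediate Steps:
F(W) = (-1 + W)*(6 + W) (F(W) = (W + (3 - 1*(-3)))*(W - 1) = (W + (3 + 3))*(-1 + W) = (W + 6)*(-1 + W) = (6 + W)*(-1 + W) = (-1 + W)*(6 + W))
(3880 + (-82 + 14)*F(4)) - 13365 = (3880 + (-82 + 14)*(-6 + 4² + 5*4)) - 13365 = (3880 - 68*(-6 + 16 + 20)) - 13365 = (3880 - 68*30) - 13365 = (3880 - 2040) - 13365 = 1840 - 13365 = -11525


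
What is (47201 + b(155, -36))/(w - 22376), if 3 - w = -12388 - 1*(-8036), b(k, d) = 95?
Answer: -47296/18021 ≈ -2.6245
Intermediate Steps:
w = 4355 (w = 3 - (-12388 - 1*(-8036)) = 3 - (-12388 + 8036) = 3 - 1*(-4352) = 3 + 4352 = 4355)
(47201 + b(155, -36))/(w - 22376) = (47201 + 95)/(4355 - 22376) = 47296/(-18021) = 47296*(-1/18021) = -47296/18021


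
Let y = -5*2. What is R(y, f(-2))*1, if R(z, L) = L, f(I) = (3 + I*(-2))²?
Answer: 49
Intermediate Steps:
f(I) = (3 - 2*I)²
y = -10
R(y, f(-2))*1 = (-3 + 2*(-2))²*1 = (-3 - 4)²*1 = (-7)²*1 = 49*1 = 49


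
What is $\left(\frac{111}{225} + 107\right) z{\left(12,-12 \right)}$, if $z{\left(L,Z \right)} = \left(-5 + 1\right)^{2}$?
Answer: $\frac{128992}{75} \approx 1719.9$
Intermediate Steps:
$z{\left(L,Z \right)} = 16$ ($z{\left(L,Z \right)} = \left(-4\right)^{2} = 16$)
$\left(\frac{111}{225} + 107\right) z{\left(12,-12 \right)} = \left(\frac{111}{225} + 107\right) 16 = \left(111 \cdot \frac{1}{225} + 107\right) 16 = \left(\frac{37}{75} + 107\right) 16 = \frac{8062}{75} \cdot 16 = \frac{128992}{75}$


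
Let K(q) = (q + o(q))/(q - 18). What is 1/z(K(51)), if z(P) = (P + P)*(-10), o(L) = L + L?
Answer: -11/1020 ≈ -0.010784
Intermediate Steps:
o(L) = 2*L
K(q) = 3*q/(-18 + q) (K(q) = (q + 2*q)/(q - 18) = (3*q)/(-18 + q) = 3*q/(-18 + q))
z(P) = -20*P (z(P) = (2*P)*(-10) = -20*P)
1/z(K(51)) = 1/(-60*51/(-18 + 51)) = 1/(-60*51/33) = 1/(-20*51/11) = 1/(-1020/11) = -11/1020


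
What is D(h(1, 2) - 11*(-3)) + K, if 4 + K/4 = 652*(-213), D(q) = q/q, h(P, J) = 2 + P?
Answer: -555519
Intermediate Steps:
D(q) = 1
K = -555520 (K = -16 + 4*(652*(-213)) = -16 + 4*(-138876) = -16 - 555504 = -555520)
D(h(1, 2) - 11*(-3)) + K = 1 - 555520 = -555519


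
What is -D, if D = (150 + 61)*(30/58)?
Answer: -3165/29 ≈ -109.14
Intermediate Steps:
D = 3165/29 (D = 211*(30*(1/58)) = 211*(15/29) = 3165/29 ≈ 109.14)
-D = -1*3165/29 = -3165/29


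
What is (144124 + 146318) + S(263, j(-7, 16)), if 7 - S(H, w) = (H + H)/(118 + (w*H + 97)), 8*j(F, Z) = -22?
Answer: 590484921/2033 ≈ 2.9045e+5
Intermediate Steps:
j(F, Z) = -11/4 (j(F, Z) = (⅛)*(-22) = -11/4)
S(H, w) = 7 - 2*H/(215 + H*w) (S(H, w) = 7 - (H + H)/(118 + (w*H + 97)) = 7 - 2*H/(118 + (H*w + 97)) = 7 - 2*H/(118 + (97 + H*w)) = 7 - 2*H/(215 + H*w))
(144124 + 146318) + S(263, j(-7, 16)) = (144124 + 146318) + (1505 - 2*263 + 7*263*(-11/4))/(215 + 263*(-11/4)) = 290442 + (1505 - 526 - 20251/4)/(215 - 2893/4) = 290442 - 16335/4/(-2033/4) = 290442 - 4/2033*(-16335/4) = 290442 + 16335/2033 = 590484921/2033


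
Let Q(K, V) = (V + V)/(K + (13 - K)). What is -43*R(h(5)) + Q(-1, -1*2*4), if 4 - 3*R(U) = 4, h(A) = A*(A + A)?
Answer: -16/13 ≈ -1.2308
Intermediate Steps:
h(A) = 2*A² (h(A) = A*(2*A) = 2*A²)
R(U) = 0 (R(U) = 4/3 - ⅓*4 = 4/3 - 4/3 = 0)
Q(K, V) = 2*V/13 (Q(K, V) = (2*V)/13 = (2*V)*(1/13) = 2*V/13)
-43*R(h(5)) + Q(-1, -1*2*4) = -43*0 + 2*(-1*2*4)/13 = 0 + 2*(-2*4)/13 = 0 + (2/13)*(-8) = 0 - 16/13 = -16/13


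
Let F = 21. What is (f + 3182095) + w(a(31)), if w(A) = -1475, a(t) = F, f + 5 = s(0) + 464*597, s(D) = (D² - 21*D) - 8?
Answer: 3457615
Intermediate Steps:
s(D) = -8 + D² - 21*D
f = 276995 (f = -5 + ((-8 + 0² - 21*0) + 464*597) = -5 + ((-8 + 0 + 0) + 277008) = -5 + (-8 + 277008) = -5 + 277000 = 276995)
a(t) = 21
(f + 3182095) + w(a(31)) = (276995 + 3182095) - 1475 = 3459090 - 1475 = 3457615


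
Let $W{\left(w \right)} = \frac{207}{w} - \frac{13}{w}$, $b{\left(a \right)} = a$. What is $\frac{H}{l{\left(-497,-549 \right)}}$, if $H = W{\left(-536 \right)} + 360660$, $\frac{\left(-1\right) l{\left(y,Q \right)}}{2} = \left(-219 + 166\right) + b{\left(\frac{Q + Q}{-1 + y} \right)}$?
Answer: $\frac{8022512989}{2259776} \approx 3550.1$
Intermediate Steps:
$l{\left(y,Q \right)} = 106 - \frac{4 Q}{-1 + y}$ ($l{\left(y,Q \right)} = - 2 \left(\left(-219 + 166\right) + \frac{Q + Q}{-1 + y}\right) = - 2 \left(-53 + \frac{2 Q}{-1 + y}\right) = 106 - \frac{4 Q}{-1 + y}$)
$W{\left(w \right)} = \frac{194}{w}$
$H = \frac{96656783}{268}$ ($H = \frac{194}{-536} + 360660 = 194 \left(- \frac{1}{536}\right) + 360660 = - \frac{97}{268} + 360660 = \frac{96656783}{268} \approx 3.6066 \cdot 10^{5}$)
$\frac{H}{l{\left(-497,-549 \right)}} = \frac{96656783}{268 \frac{2 \left(-53 - -1098 + 53 \left(-497\right)\right)}{-1 - 497}} = \frac{96656783}{268 \frac{2 \left(-53 + 1098 - 26341\right)}{-498}} = \frac{96656783}{268 \cdot 2 \left(- \frac{1}{498}\right) \left(-25296\right)} = \frac{96656783}{268 \cdot \frac{8432}{83}} = \frac{96656783}{268} \cdot \frac{83}{8432} = \frac{8022512989}{2259776}$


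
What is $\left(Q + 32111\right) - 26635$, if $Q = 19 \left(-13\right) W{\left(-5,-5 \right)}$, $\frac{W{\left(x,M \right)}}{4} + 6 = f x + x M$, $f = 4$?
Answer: $6464$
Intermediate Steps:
$W{\left(x,M \right)} = -24 + 16 x + 4 M x$ ($W{\left(x,M \right)} = -24 + 4 \left(4 x + x M\right) = -24 + 4 \left(4 x + M x\right) = -24 + \left(16 x + 4 M x\right) = -24 + 16 x + 4 M x$)
$Q = 988$ ($Q = 19 \left(-13\right) \left(-24 + 16 \left(-5\right) + 4 \left(-5\right) \left(-5\right)\right) = - 247 \left(-24 - 80 + 100\right) = \left(-247\right) \left(-4\right) = 988$)
$\left(Q + 32111\right) - 26635 = \left(988 + 32111\right) - 26635 = 33099 - 26635 = 6464$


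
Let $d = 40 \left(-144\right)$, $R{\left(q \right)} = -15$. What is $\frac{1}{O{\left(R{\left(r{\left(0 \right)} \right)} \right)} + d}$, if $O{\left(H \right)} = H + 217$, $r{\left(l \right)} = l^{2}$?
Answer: $- \frac{1}{5558} \approx -0.00017992$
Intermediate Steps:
$O{\left(H \right)} = 217 + H$
$d = -5760$
$\frac{1}{O{\left(R{\left(r{\left(0 \right)} \right)} \right)} + d} = \frac{1}{\left(217 - 15\right) - 5760} = \frac{1}{202 - 5760} = \frac{1}{-5558} = - \frac{1}{5558}$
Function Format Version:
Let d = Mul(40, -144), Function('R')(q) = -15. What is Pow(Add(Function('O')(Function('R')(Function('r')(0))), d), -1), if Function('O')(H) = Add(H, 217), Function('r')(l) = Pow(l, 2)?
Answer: Rational(-1, 5558) ≈ -0.00017992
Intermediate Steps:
Function('O')(H) = Add(217, H)
d = -5760
Pow(Add(Function('O')(Function('R')(Function('r')(0))), d), -1) = Pow(Add(Add(217, -15), -5760), -1) = Pow(Add(202, -5760), -1) = Pow(-5558, -1) = Rational(-1, 5558)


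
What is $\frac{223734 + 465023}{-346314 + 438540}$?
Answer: $\frac{688757}{92226} \approx 7.4681$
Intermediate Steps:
$\frac{223734 + 465023}{-346314 + 438540} = \frac{688757}{92226}$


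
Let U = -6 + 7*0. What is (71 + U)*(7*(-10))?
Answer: -4550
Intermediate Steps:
U = -6 (U = -6 + 0 = -6)
(71 + U)*(7*(-10)) = (71 - 6)*(7*(-10)) = 65*(-70) = -4550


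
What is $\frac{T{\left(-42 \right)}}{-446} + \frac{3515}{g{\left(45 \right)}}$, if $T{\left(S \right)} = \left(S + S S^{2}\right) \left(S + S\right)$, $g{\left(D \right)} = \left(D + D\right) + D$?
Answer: $- \frac{83906651}{6021} \approx -13936.0$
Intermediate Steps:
$g{\left(D \right)} = 3 D$ ($g{\left(D \right)} = 2 D + D = 3 D$)
$T{\left(S \right)} = 2 S \left(S + S^{3}\right)$ ($T{\left(S \right)} = \left(S + S^{3}\right) 2 S = 2 S \left(S + S^{3}\right)$)
$\frac{T{\left(-42 \right)}}{-446} + \frac{3515}{g{\left(45 \right)}} = \frac{2 \left(-42\right)^{2} \left(1 + \left(-42\right)^{2}\right)}{-446} + \frac{3515}{3 \cdot 45} = 2 \cdot 1764 \left(1 + 1764\right) \left(- \frac{1}{446}\right) + \frac{3515}{135} = 2 \cdot 1764 \cdot 1765 \left(- \frac{1}{446}\right) + 3515 \cdot \frac{1}{135} = 6226920 \left(- \frac{1}{446}\right) + \frac{703}{27} = - \frac{3113460}{223} + \frac{703}{27} = - \frac{83906651}{6021}$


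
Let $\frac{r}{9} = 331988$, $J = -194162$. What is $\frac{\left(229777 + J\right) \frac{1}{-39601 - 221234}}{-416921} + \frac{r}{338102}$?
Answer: $\frac{32492606333846695}{3676777734791157} \approx 8.8372$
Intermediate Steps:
$r = 2987892$ ($r = 9 \cdot 331988 = 2987892$)
$\frac{\left(229777 + J\right) \frac{1}{-39601 - 221234}}{-416921} + \frac{r}{338102} = \frac{\left(229777 - 194162\right) \frac{1}{-39601 - 221234}}{-416921} + \frac{2987892}{338102} = \frac{35615}{-260835} \left(- \frac{1}{416921}\right) + 2987892 \cdot \frac{1}{338102} = 35615 \left(- \frac{1}{260835}\right) \left(- \frac{1}{416921}\right) + \frac{1493946}{169051} = \left(- \frac{7123}{52167}\right) \left(- \frac{1}{416921}\right) + \frac{1493946}{169051} = \frac{7123}{21749517807} + \frac{1493946}{169051} = \frac{32492606333846695}{3676777734791157}$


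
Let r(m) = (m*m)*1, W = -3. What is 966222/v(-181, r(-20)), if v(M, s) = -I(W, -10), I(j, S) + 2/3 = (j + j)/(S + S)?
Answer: 28986660/11 ≈ 2.6352e+6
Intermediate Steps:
r(m) = m**2 (r(m) = m**2*1 = m**2)
I(j, S) = -2/3 + j/S (I(j, S) = -2/3 + (j + j)/(S + S) = -2/3 + (2*j)/((2*S)) = -2/3 + (2*j)*(1/(2*S)) = -2/3 + j/S)
v(M, s) = 11/30 (v(M, s) = -(-2/3 - 3/(-10)) = -(-2/3 - 3*(-1/10)) = -(-2/3 + 3/10) = -1*(-11/30) = 11/30)
966222/v(-181, r(-20)) = 966222/(11/30) = 966222*(30/11) = 28986660/11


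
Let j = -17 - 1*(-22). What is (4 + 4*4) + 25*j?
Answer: 145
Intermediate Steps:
j = 5 (j = -17 + 22 = 5)
(4 + 4*4) + 25*j = (4 + 4*4) + 25*5 = (4 + 16) + 125 = 20 + 125 = 145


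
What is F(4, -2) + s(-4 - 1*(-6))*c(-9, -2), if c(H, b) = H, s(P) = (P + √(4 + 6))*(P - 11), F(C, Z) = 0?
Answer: 162 + 81*√10 ≈ 418.14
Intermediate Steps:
s(P) = (-11 + P)*(P + √10) (s(P) = (P + √10)*(-11 + P) = (-11 + P)*(P + √10))
F(4, -2) + s(-4 - 1*(-6))*c(-9, -2) = 0 + ((-4 - 1*(-6))² - 11*(-4 - 1*(-6)) - 11*√10 + (-4 - 1*(-6))*√10)*(-9) = 0 + ((-4 + 6)² - 11*(-4 + 6) - 11*√10 + (-4 + 6)*√10)*(-9) = 0 + (2² - 11*2 - 11*√10 + 2*√10)*(-9) = 0 + (4 - 22 - 11*√10 + 2*√10)*(-9) = 0 + (-18 - 9*√10)*(-9) = 0 + (162 + 81*√10) = 162 + 81*√10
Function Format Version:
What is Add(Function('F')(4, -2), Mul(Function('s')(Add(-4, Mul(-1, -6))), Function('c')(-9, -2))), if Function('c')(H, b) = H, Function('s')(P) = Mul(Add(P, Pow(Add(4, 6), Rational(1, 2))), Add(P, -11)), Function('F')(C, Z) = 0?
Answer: Add(162, Mul(81, Pow(10, Rational(1, 2)))) ≈ 418.14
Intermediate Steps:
Function('s')(P) = Mul(Add(-11, P), Add(P, Pow(10, Rational(1, 2)))) (Function('s')(P) = Mul(Add(P, Pow(10, Rational(1, 2))), Add(-11, P)) = Mul(Add(-11, P), Add(P, Pow(10, Rational(1, 2)))))
Add(Function('F')(4, -2), Mul(Function('s')(Add(-4, Mul(-1, -6))), Function('c')(-9, -2))) = Add(0, Mul(Add(Pow(Add(-4, Mul(-1, -6)), 2), Mul(-11, Add(-4, Mul(-1, -6))), Mul(-11, Pow(10, Rational(1, 2))), Mul(Add(-4, Mul(-1, -6)), Pow(10, Rational(1, 2)))), -9)) = Add(0, Mul(Add(Pow(Add(-4, 6), 2), Mul(-11, Add(-4, 6)), Mul(-11, Pow(10, Rational(1, 2))), Mul(Add(-4, 6), Pow(10, Rational(1, 2)))), -9)) = Add(0, Mul(Add(Pow(2, 2), Mul(-11, 2), Mul(-11, Pow(10, Rational(1, 2))), Mul(2, Pow(10, Rational(1, 2)))), -9)) = Add(0, Mul(Add(4, -22, Mul(-11, Pow(10, Rational(1, 2))), Mul(2, Pow(10, Rational(1, 2)))), -9)) = Add(0, Mul(Add(-18, Mul(-9, Pow(10, Rational(1, 2)))), -9)) = Add(0, Add(162, Mul(81, Pow(10, Rational(1, 2))))) = Add(162, Mul(81, Pow(10, Rational(1, 2))))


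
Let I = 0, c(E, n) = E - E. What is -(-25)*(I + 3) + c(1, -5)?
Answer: 75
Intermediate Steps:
c(E, n) = 0
-(-25)*(I + 3) + c(1, -5) = -(-25)*(0 + 3) + 0 = -(-25)*3 + 0 = -25*(-3) + 0 = 75 + 0 = 75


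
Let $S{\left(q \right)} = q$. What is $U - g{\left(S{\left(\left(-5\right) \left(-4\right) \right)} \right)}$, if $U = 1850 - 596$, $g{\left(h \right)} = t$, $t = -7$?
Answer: $1261$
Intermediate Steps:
$g{\left(h \right)} = -7$
$U = 1254$ ($U = 1850 - 596 = 1254$)
$U - g{\left(S{\left(\left(-5\right) \left(-4\right) \right)} \right)} = 1254 - -7 = 1254 + 7 = 1261$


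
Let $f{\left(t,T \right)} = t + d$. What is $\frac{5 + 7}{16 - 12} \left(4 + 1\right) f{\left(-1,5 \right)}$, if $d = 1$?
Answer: $0$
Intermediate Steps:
$f{\left(t,T \right)} = 1 + t$ ($f{\left(t,T \right)} = t + 1 = 1 + t$)
$\frac{5 + 7}{16 - 12} \left(4 + 1\right) f{\left(-1,5 \right)} = \frac{5 + 7}{16 - 12} \left(4 + 1\right) \left(1 - 1\right) = \frac{12}{4} \cdot 5 \cdot 0 = 12 \cdot \frac{1}{4} \cdot 5 \cdot 0 = 3 \cdot 5 \cdot 0 = 15 \cdot 0 = 0$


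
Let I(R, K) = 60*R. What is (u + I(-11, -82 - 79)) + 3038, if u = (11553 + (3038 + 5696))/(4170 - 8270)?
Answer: 9729513/4100 ≈ 2373.1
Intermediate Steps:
u = -20287/4100 (u = (11553 + 8734)/(-4100) = 20287*(-1/4100) = -20287/4100 ≈ -4.9481)
(u + I(-11, -82 - 79)) + 3038 = (-20287/4100 + 60*(-11)) + 3038 = (-20287/4100 - 660) + 3038 = -2726287/4100 + 3038 = 9729513/4100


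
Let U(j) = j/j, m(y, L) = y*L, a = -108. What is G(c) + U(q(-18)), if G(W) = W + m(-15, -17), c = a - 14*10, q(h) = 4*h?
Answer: 8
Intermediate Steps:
m(y, L) = L*y
U(j) = 1
c = -248 (c = -108 - 14*10 = -108 - 140 = -248)
G(W) = 255 + W (G(W) = W - 17*(-15) = W + 255 = 255 + W)
G(c) + U(q(-18)) = (255 - 248) + 1 = 7 + 1 = 8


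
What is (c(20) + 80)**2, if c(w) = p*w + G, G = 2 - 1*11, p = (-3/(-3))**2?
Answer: 8281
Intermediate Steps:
p = 1 (p = (-3*(-1/3))**2 = 1**2 = 1)
G = -9 (G = 2 - 11 = -9)
c(w) = -9 + w (c(w) = 1*w - 9 = w - 9 = -9 + w)
(c(20) + 80)**2 = ((-9 + 20) + 80)**2 = (11 + 80)**2 = 91**2 = 8281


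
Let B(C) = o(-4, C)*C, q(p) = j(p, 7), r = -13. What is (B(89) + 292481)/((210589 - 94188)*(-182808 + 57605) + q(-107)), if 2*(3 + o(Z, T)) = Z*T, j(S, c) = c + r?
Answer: -276372/14573754409 ≈ -1.8964e-5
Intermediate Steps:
j(S, c) = -13 + c (j(S, c) = c - 13 = -13 + c)
q(p) = -6 (q(p) = -13 + 7 = -6)
o(Z, T) = -3 + T*Z/2 (o(Z, T) = -3 + (Z*T)/2 = -3 + (T*Z)/2 = -3 + T*Z/2)
B(C) = C*(-3 - 2*C) (B(C) = (-3 + (½)*C*(-4))*C = (-3 - 2*C)*C = C*(-3 - 2*C))
(B(89) + 292481)/((210589 - 94188)*(-182808 + 57605) + q(-107)) = (89*(-3 - 2*89) + 292481)/((210589 - 94188)*(-182808 + 57605) - 6) = (89*(-3 - 178) + 292481)/(116401*(-125203) - 6) = (89*(-181) + 292481)/(-14573754403 - 6) = (-16109 + 292481)/(-14573754409) = 276372*(-1/14573754409) = -276372/14573754409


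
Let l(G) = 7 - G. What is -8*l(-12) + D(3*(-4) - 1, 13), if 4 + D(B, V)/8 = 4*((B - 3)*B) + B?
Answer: 6368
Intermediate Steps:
D(B, V) = -32 + 8*B + 32*B*(-3 + B) (D(B, V) = -32 + 8*(4*((B - 3)*B) + B) = -32 + 8*(4*((-3 + B)*B) + B) = -32 + 8*(4*(B*(-3 + B)) + B) = -32 + 8*(4*B*(-3 + B) + B) = -32 + 8*(B + 4*B*(-3 + B)) = -32 + (8*B + 32*B*(-3 + B)) = -32 + 8*B + 32*B*(-3 + B))
-8*l(-12) + D(3*(-4) - 1, 13) = -8*(7 - 1*(-12)) + (-32 - 88*(3*(-4) - 1) + 32*(3*(-4) - 1)**2) = -8*(7 + 12) + (-32 - 88*(-12 - 1) + 32*(-12 - 1)**2) = -8*19 + (-32 - 88*(-13) + 32*(-13)**2) = -152 + (-32 + 1144 + 32*169) = -152 + (-32 + 1144 + 5408) = -152 + 6520 = 6368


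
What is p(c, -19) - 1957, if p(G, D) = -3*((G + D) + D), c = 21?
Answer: -1906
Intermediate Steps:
p(G, D) = -6*D - 3*G (p(G, D) = -3*((D + G) + D) = -3*(G + 2*D) = -6*D - 3*G)
p(c, -19) - 1957 = (-6*(-19) - 3*21) - 1957 = (114 - 63) - 1957 = 51 - 1957 = -1906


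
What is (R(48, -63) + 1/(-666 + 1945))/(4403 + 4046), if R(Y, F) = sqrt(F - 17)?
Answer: 1/10806271 + 4*I*sqrt(5)/8449 ≈ 9.2539e-8 + 0.0010586*I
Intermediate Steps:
R(Y, F) = sqrt(-17 + F)
(R(48, -63) + 1/(-666 + 1945))/(4403 + 4046) = (sqrt(-17 - 63) + 1/(-666 + 1945))/(4403 + 4046) = (sqrt(-80) + 1/1279)/8449 = (4*I*sqrt(5) + 1/1279)*(1/8449) = (1/1279 + 4*I*sqrt(5))*(1/8449) = 1/10806271 + 4*I*sqrt(5)/8449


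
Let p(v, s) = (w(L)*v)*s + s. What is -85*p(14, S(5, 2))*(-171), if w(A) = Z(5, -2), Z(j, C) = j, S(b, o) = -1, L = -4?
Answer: -1031985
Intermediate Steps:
w(A) = 5
p(v, s) = s + 5*s*v (p(v, s) = (5*v)*s + s = 5*s*v + s = s + 5*s*v)
-85*p(14, S(5, 2))*(-171) = -(-85)*(1 + 5*14)*(-171) = -(-85)*(1 + 70)*(-171) = -(-85)*71*(-171) = -85*(-71)*(-171) = 6035*(-171) = -1031985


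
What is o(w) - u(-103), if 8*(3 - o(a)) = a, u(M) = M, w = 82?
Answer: 383/4 ≈ 95.750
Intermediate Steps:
o(a) = 3 - a/8
o(w) - u(-103) = (3 - 1/8*82) - 1*(-103) = (3 - 41/4) + 103 = -29/4 + 103 = 383/4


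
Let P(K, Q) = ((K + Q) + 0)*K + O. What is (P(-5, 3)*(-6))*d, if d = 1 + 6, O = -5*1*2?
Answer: 0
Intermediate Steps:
O = -10 (O = -5*2 = -10)
P(K, Q) = -10 + K*(K + Q) (P(K, Q) = ((K + Q) + 0)*K - 10 = (K + Q)*K - 10 = K*(K + Q) - 10 = -10 + K*(K + Q))
d = 7
(P(-5, 3)*(-6))*d = ((-10 + (-5)² - 5*3)*(-6))*7 = ((-10 + 25 - 15)*(-6))*7 = (0*(-6))*7 = 0*7 = 0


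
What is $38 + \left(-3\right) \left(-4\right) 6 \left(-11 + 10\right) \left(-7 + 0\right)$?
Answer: $542$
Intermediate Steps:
$38 + \left(-3\right) \left(-4\right) 6 \left(-11 + 10\right) \left(-7 + 0\right) = 38 + 12 \cdot 6 \left(\left(-1\right) \left(-7\right)\right) = 38 + 72 \cdot 7 = 38 + 504 = 542$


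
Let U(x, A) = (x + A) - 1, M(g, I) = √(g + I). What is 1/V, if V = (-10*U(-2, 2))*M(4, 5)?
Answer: 1/30 ≈ 0.033333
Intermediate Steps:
M(g, I) = √(I + g)
U(x, A) = -1 + A + x (U(x, A) = (A + x) - 1 = -1 + A + x)
V = 30 (V = (-10*(-1 + 2 - 2))*√(5 + 4) = (-10*(-1))*√9 = 10*3 = 30)
1/V = 1/30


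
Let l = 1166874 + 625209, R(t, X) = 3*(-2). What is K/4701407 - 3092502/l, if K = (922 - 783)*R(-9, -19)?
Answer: -4846868382512/2808437186927 ≈ -1.7258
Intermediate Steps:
R(t, X) = -6
l = 1792083
K = -834 (K = (922 - 783)*(-6) = 139*(-6) = -834)
K/4701407 - 3092502/l = -834/4701407 - 3092502/1792083 = -834*1/4701407 - 3092502*1/1792083 = -834/4701407 - 1030834/597361 = -4846868382512/2808437186927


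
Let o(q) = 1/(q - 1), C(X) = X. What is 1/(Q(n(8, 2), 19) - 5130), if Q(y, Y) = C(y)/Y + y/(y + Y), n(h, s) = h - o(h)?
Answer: -25004/128252865 ≈ -0.00019496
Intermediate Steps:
o(q) = 1/(-1 + q)
n(h, s) = h - 1/(-1 + h)
Q(y, Y) = y/Y + y/(Y + y) (Q(y, Y) = y/Y + y/(y + Y) = y/Y + y/(Y + y))
1/(Q(n(8, 2), 19) - 5130) = 1/(((-1 + 8*(-1 + 8))/(-1 + 8))*((-1 + 8*(-1 + 8))/(-1 + 8) + 2*19)/(19*(19 + (-1 + 8*(-1 + 8))/(-1 + 8))) - 5130) = 1/(((-1 + 8*7)/7)*(1/19)*((-1 + 8*7)/7 + 38)/(19 + (-1 + 8*7)/7) - 5130) = 1/(((-1 + 56)/7)*(1/19)*((-1 + 56)/7 + 38)/(19 + (-1 + 56)/7) - 5130) = 1/(((⅐)*55)*(1/19)*((⅐)*55 + 38)/(19 + (⅐)*55) - 5130) = 1/((55/7)*(1/19)*(55/7 + 38)/(19 + 55/7) - 5130) = 1/((55/7)*(1/19)*(321/7)/(188/7) - 5130) = 1/((55/7)*(1/19)*(7/188)*(321/7) - 5130) = 1/(17655/25004 - 5130) = 1/(-128252865/25004) = -25004/128252865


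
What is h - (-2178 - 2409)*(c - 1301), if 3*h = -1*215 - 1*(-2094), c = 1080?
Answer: -3039302/3 ≈ -1.0131e+6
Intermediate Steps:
h = 1879/3 (h = (-1*215 - 1*(-2094))/3 = (-215 + 2094)/3 = (⅓)*1879 = 1879/3 ≈ 626.33)
h - (-2178 - 2409)*(c - 1301) = 1879/3 - (-2178 - 2409)*(1080 - 1301) = 1879/3 - (-4587)*(-221) = 1879/3 - 1*1013727 = 1879/3 - 1013727 = -3039302/3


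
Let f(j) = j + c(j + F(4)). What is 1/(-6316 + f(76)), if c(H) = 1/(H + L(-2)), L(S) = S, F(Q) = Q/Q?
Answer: -75/467999 ≈ -0.00016026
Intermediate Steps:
F(Q) = 1
c(H) = 1/(-2 + H) (c(H) = 1/(H - 2) = 1/(-2 + H))
f(j) = j + 1/(-1 + j) (f(j) = j + 1/(-2 + (j + 1)) = j + 1/(-2 + (1 + j)) = j + 1/(-1 + j))
1/(-6316 + f(76)) = 1/(-6316 + (1 + 76*(-1 + 76))/(-1 + 76)) = 1/(-6316 + (1 + 76*75)/75) = 1/(-6316 + (1 + 5700)/75) = 1/(-6316 + (1/75)*5701) = 1/(-6316 + 5701/75) = 1/(-467999/75) = -75/467999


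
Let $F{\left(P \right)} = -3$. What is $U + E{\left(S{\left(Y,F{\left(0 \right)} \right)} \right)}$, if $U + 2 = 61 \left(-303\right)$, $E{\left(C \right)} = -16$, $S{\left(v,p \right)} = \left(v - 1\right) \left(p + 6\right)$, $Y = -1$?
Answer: $-18501$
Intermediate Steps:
$S{\left(v,p \right)} = \left(-1 + v\right) \left(6 + p\right)$
$U = -18485$ ($U = -2 + 61 \left(-303\right) = -2 - 18483 = -18485$)
$U + E{\left(S{\left(Y,F{\left(0 \right)} \right)} \right)} = -18485 - 16 = -18501$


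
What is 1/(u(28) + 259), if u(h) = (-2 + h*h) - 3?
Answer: 1/1038 ≈ 0.00096339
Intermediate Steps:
u(h) = -5 + h² (u(h) = (-2 + h²) - 3 = -5 + h²)
1/(u(28) + 259) = 1/((-5 + 28²) + 259) = 1/((-5 + 784) + 259) = 1/(779 + 259) = 1/1038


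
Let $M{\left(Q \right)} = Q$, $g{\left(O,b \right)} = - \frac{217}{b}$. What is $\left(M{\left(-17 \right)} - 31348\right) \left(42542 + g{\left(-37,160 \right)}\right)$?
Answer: $- \frac{42697193319}{32} \approx -1.3343 \cdot 10^{9}$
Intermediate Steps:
$\left(M{\left(-17 \right)} - 31348\right) \left(42542 + g{\left(-37,160 \right)}\right) = \left(-17 - 31348\right) \left(42542 - \frac{217}{160}\right) = - 31365 \left(42542 - \frac{217}{160}\right) = \left(-31365\right) \frac{6806503}{160} = - \frac{42697193319}{32}$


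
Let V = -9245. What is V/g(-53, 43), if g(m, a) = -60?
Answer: 1849/12 ≈ 154.08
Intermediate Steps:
V/g(-53, 43) = -9245/(-60) = -9245*(-1/60) = 1849/12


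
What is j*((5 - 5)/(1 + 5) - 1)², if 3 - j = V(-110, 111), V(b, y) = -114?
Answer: 117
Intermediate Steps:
j = 117 (j = 3 - 1*(-114) = 3 + 114 = 117)
j*((5 - 5)/(1 + 5) - 1)² = 117*((5 - 5)/(1 + 5) - 1)² = 117*(0/6 - 1)² = 117*(0*(⅙) - 1)² = 117*(0 - 1)² = 117*(-1)² = 117*1 = 117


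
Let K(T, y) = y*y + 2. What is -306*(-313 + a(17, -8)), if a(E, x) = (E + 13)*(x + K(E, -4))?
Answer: 3978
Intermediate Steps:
K(T, y) = 2 + y² (K(T, y) = y² + 2 = 2 + y²)
a(E, x) = (13 + E)*(18 + x) (a(E, x) = (E + 13)*(x + (2 + (-4)²)) = (13 + E)*(x + (2 + 16)) = (13 + E)*(x + 18) = (13 + E)*(18 + x))
-306*(-313 + a(17, -8)) = -306*(-313 + (234 + 13*(-8) + 18*17 + 17*(-8))) = -306*(-313 + (234 - 104 + 306 - 136)) = -306*(-313 + 300) = -306*(-13) = 3978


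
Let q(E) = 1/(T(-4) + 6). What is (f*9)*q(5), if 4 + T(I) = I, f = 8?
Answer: -36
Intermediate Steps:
T(I) = -4 + I
q(E) = -½ (q(E) = 1/((-4 - 4) + 6) = 1/(-8 + 6) = 1/(-2) = -½)
(f*9)*q(5) = (8*9)*(-½) = 72*(-½) = -36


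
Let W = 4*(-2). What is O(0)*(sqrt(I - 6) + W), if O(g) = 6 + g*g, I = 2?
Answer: -48 + 12*I ≈ -48.0 + 12.0*I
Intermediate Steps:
O(g) = 6 + g**2
W = -8
O(0)*(sqrt(I - 6) + W) = (6 + 0**2)*(sqrt(2 - 6) - 8) = (6 + 0)*(sqrt(-4) - 8) = 6*(2*I - 8) = 6*(-8 + 2*I) = -48 + 12*I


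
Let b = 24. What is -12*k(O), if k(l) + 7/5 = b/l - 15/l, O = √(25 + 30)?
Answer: 84/5 - 108*√55/55 ≈ 2.2373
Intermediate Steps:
O = √55 ≈ 7.4162
k(l) = -7/5 + 9/l (k(l) = -7/5 + (24/l - 15/l) = -7/5 + 9/l)
-12*k(O) = -12*(-7/5 + 9/(√55)) = -12*(-7/5 + 9*(√55/55)) = -12*(-7/5 + 9*√55/55) = 84/5 - 108*√55/55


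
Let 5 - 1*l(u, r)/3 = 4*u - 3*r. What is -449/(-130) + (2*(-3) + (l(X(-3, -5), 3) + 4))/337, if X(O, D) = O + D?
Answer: 168993/43810 ≈ 3.8574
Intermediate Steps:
X(O, D) = D + O
l(u, r) = 15 - 12*u + 9*r (l(u, r) = 15 - 3*(4*u - 3*r) = 15 - 3*(-3*r + 4*u) = 15 + (-12*u + 9*r) = 15 - 12*u + 9*r)
-449/(-130) + (2*(-3) + (l(X(-3, -5), 3) + 4))/337 = -449/(-130) + (2*(-3) + ((15 - 12*(-5 - 3) + 9*3) + 4))/337 = -449*(-1/130) + (-6 + ((15 - 12*(-8) + 27) + 4))*(1/337) = 449/130 + (-6 + ((15 + 96 + 27) + 4))*(1/337) = 449/130 + (-6 + (138 + 4))*(1/337) = 449/130 + (-6 + 142)*(1/337) = 449/130 + 136*(1/337) = 449/130 + 136/337 = 168993/43810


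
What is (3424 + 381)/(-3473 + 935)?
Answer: -3805/2538 ≈ -1.4992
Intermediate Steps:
(3424 + 381)/(-3473 + 935) = 3805/(-2538) = 3805*(-1/2538) = -3805/2538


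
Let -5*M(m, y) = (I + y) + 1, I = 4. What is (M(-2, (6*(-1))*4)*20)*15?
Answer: 1140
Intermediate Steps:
M(m, y) = -1 - y/5 (M(m, y) = -((4 + y) + 1)/5 = -(5 + y)/5 = -1 - y/5)
(M(-2, (6*(-1))*4)*20)*15 = ((-1 - 6*(-1)*4/5)*20)*15 = ((-1 - (-6)*4/5)*20)*15 = ((-1 - ⅕*(-24))*20)*15 = ((-1 + 24/5)*20)*15 = ((19/5)*20)*15 = 76*15 = 1140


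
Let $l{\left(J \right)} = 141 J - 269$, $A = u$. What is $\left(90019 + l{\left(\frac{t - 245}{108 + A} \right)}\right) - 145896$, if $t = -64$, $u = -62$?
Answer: $- \frac{2626285}{46} \approx -57093.0$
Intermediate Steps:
$A = -62$
$l{\left(J \right)} = -269 + 141 J$
$\left(90019 + l{\left(\frac{t - 245}{108 + A} \right)}\right) - 145896 = \left(90019 + \left(-269 + 141 \frac{-64 - 245}{108 - 62}\right)\right) - 145896 = \left(90019 + \left(-269 + 141 \left(- \frac{309}{46}\right)\right)\right) - 145896 = \left(90019 - \frac{55943}{46}\right) - 145896 = \frac{4084931}{46} - 145896 = - \frac{2626285}{46}$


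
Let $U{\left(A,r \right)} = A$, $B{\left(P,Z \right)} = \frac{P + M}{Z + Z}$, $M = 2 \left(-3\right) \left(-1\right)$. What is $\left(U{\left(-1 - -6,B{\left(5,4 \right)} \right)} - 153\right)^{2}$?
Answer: $21904$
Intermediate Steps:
$M = 6$ ($M = \left(-6\right) \left(-1\right) = 6$)
$B{\left(P,Z \right)} = \frac{6 + P}{2 Z}$ ($B{\left(P,Z \right)} = \frac{P + 6}{Z + Z} = \frac{6 + P}{2 Z}$)
$\left(U{\left(-1 - -6,B{\left(5,4 \right)} \right)} - 153\right)^{2} = \left(\left(-1 - -6\right) - 153\right)^{2} = \left(\left(-1 + 6\right) - 153\right)^{2} = \left(5 - 153\right)^{2} = \left(-148\right)^{2} = 21904$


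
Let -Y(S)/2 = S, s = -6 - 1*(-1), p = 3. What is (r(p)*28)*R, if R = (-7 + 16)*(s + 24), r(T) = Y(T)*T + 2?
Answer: -76608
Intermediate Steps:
s = -5 (s = -6 + 1 = -5)
Y(S) = -2*S
r(T) = 2 - 2*T² (r(T) = (-2*T)*T + 2 = -2*T² + 2 = 2 - 2*T²)
R = 171 (R = (-7 + 16)*(-5 + 24) = 9*19 = 171)
(r(p)*28)*R = ((2 - 2*3²)*28)*171 = ((2 - 2*9)*28)*171 = ((2 - 18)*28)*171 = -16*28*171 = -448*171 = -76608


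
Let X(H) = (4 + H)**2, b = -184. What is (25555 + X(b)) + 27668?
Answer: 85623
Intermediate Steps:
(25555 + X(b)) + 27668 = (25555 + (4 - 184)**2) + 27668 = (25555 + (-180)**2) + 27668 = (25555 + 32400) + 27668 = 57955 + 27668 = 85623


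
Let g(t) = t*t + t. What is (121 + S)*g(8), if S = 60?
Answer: 13032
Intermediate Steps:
g(t) = t + t**2 (g(t) = t**2 + t = t + t**2)
(121 + S)*g(8) = (121 + 60)*(8*(1 + 8)) = 181*(8*9) = 181*72 = 13032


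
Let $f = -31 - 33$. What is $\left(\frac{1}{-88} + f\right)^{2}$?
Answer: $\frac{31730689}{7744} \approx 4097.5$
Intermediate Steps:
$f = -64$ ($f = -31 - 33 = -64$)
$\left(\frac{1}{-88} + f\right)^{2} = \left(\frac{1}{-88} - 64\right)^{2} = \left(- \frac{1}{88} - 64\right)^{2} = \left(- \frac{5633}{88}\right)^{2} = \frac{31730689}{7744}$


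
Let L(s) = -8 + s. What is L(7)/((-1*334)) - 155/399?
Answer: -51371/133266 ≈ -0.38548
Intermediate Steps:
L(7)/((-1*334)) - 155/399 = (-8 + 7)/((-1*334)) - 155/399 = -1/(-334) - 155*1/399 = -1*(-1/334) - 155/399 = 1/334 - 155/399 = -51371/133266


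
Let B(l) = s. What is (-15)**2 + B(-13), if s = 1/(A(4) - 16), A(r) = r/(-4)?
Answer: 3824/17 ≈ 224.94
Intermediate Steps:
A(r) = -r/4 (A(r) = r*(-1/4) = -r/4)
s = -1/17 (s = 1/(-1/4*4 - 16) = 1/(-1 - 16) = 1/(-17) = -1/17 ≈ -0.058824)
B(l) = -1/17
(-15)**2 + B(-13) = (-15)**2 - 1/17 = 225 - 1/17 = 3824/17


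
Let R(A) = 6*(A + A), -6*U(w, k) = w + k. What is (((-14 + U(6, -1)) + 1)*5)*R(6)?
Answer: -4980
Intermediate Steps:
U(w, k) = -k/6 - w/6 (U(w, k) = -(w + k)/6 = -(k + w)/6 = -k/6 - w/6)
R(A) = 12*A (R(A) = 6*(2*A) = 12*A)
(((-14 + U(6, -1)) + 1)*5)*R(6) = (((-14 + (-⅙*(-1) - ⅙*6)) + 1)*5)*(12*6) = (((-14 + (⅙ - 1)) + 1)*5)*72 = (((-14 - ⅚) + 1)*5)*72 = ((-89/6 + 1)*5)*72 = -83/6*5*72 = -415/6*72 = -4980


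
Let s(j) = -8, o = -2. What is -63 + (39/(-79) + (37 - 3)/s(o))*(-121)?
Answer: 161471/316 ≈ 510.98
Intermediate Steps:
-63 + (39/(-79) + (37 - 3)/s(o))*(-121) = -63 + (39/(-79) + (37 - 3)/(-8))*(-121) = -63 + (39*(-1/79) + 34*(-⅛))*(-121) = -63 + (-39/79 - 17/4)*(-121) = -63 - 1499/316*(-121) = -63 + 181379/316 = 161471/316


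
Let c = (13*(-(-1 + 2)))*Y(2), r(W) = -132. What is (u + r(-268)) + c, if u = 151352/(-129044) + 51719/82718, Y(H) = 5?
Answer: -527168760431/2668565398 ≈ -197.55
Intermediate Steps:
c = -65 (c = (13*(-(-1 + 2)))*5 = (13*(-1*1))*5 = (13*(-1))*5 = -13*5 = -65)
u = -1461377025/2668565398 (u = 151352*(-1/129044) + 51719*(1/82718) = -37838/32261 + 51719/82718 = -1461377025/2668565398 ≈ -0.54763)
(u + r(-268)) + c = (-1461377025/2668565398 - 132) - 65 = -353712009561/2668565398 - 65 = -527168760431/2668565398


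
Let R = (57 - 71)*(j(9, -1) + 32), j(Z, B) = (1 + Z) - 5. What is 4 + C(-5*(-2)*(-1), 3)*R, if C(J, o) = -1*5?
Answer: 2594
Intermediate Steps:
j(Z, B) = -4 + Z
C(J, o) = -5
R = -518 (R = (57 - 71)*((-4 + 9) + 32) = -14*(5 + 32) = -14*37 = -518)
4 + C(-5*(-2)*(-1), 3)*R = 4 - 5*(-518) = 4 + 2590 = 2594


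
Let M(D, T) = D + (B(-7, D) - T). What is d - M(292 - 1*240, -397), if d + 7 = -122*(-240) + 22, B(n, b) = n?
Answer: 28853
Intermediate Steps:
d = 29295 (d = -7 + (-122*(-240) + 22) = -7 + (29280 + 22) = -7 + 29302 = 29295)
M(D, T) = -7 + D - T (M(D, T) = D + (-7 - T) = -7 + D - T)
d - M(292 - 1*240, -397) = 29295 - (-7 + (292 - 1*240) - 1*(-397)) = 29295 - (-7 + (292 - 240) + 397) = 29295 - (-7 + 52 + 397) = 29295 - 1*442 = 29295 - 442 = 28853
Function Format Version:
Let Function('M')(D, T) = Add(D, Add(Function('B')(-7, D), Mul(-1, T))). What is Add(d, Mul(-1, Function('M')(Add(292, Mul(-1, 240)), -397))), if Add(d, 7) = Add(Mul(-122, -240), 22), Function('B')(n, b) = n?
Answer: 28853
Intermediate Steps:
d = 29295 (d = Add(-7, Add(Mul(-122, -240), 22)) = Add(-7, Add(29280, 22)) = Add(-7, 29302) = 29295)
Function('M')(D, T) = Add(-7, D, Mul(-1, T)) (Function('M')(D, T) = Add(D, Add(-7, Mul(-1, T))) = Add(-7, D, Mul(-1, T)))
Add(d, Mul(-1, Function('M')(Add(292, Mul(-1, 240)), -397))) = Add(29295, Mul(-1, Add(-7, Add(292, Mul(-1, 240)), Mul(-1, -397)))) = Add(29295, Mul(-1, Add(-7, Add(292, -240), 397))) = Add(29295, Mul(-1, Add(-7, 52, 397))) = Add(29295, Mul(-1, 442)) = Add(29295, -442) = 28853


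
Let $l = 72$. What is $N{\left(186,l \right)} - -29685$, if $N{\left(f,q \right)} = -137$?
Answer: $29548$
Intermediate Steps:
$N{\left(186,l \right)} - -29685 = -137 - -29685 = -137 + 29685 = 29548$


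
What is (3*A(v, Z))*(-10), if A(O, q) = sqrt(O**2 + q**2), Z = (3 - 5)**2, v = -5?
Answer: -30*sqrt(41) ≈ -192.09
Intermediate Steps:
Z = 4 (Z = (-2)**2 = 4)
(3*A(v, Z))*(-10) = (3*sqrt((-5)**2 + 4**2))*(-10) = (3*sqrt(25 + 16))*(-10) = (3*sqrt(41))*(-10) = -30*sqrt(41)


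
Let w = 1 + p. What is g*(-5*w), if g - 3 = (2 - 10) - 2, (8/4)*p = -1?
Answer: 35/2 ≈ 17.500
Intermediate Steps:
p = -1/2 (p = (1/2)*(-1) = -1/2 ≈ -0.50000)
g = -7 (g = 3 + ((2 - 10) - 2) = 3 + (-8 - 2) = 3 - 10 = -7)
w = 1/2 (w = 1 - 1/2 = 1/2 ≈ 0.50000)
g*(-5*w) = -(-35)/2 = -7*(-5/2) = 35/2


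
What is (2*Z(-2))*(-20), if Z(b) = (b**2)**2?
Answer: -640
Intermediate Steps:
Z(b) = b**4
(2*Z(-2))*(-20) = (2*(-2)**4)*(-20) = (2*16)*(-20) = 32*(-20) = -640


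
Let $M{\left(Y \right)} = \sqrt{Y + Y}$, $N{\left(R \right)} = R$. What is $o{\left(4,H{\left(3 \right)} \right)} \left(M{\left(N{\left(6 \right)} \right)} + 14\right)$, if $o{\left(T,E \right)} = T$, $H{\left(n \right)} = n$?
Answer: $56 + 8 \sqrt{3} \approx 69.856$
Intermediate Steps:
$M{\left(Y \right)} = \sqrt{2} \sqrt{Y}$ ($M{\left(Y \right)} = \sqrt{2 Y} = \sqrt{2} \sqrt{Y}$)
$o{\left(4,H{\left(3 \right)} \right)} \left(M{\left(N{\left(6 \right)} \right)} + 14\right) = 4 \left(\sqrt{2} \sqrt{6} + 14\right) = 4 \left(2 \sqrt{3} + 14\right) = 4 \left(14 + 2 \sqrt{3}\right) = 56 + 8 \sqrt{3}$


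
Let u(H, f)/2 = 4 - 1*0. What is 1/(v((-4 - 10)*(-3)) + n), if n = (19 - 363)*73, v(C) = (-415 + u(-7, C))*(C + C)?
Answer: -1/59300 ≈ -1.6863e-5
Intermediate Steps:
u(H, f) = 8 (u(H, f) = 2*(4 - 1*0) = 2*(4 + 0) = 2*4 = 8)
v(C) = -814*C (v(C) = (-415 + 8)*(C + C) = -814*C)
n = -25112 (n = -344*73 = -25112)
1/(v((-4 - 10)*(-3)) + n) = 1/(-814*(-4 - 10)*(-3) - 25112) = 1/(-(-11396)*(-3) - 25112) = 1/(-814*42 - 25112) = 1/(-34188 - 25112) = 1/(-59300) = -1/59300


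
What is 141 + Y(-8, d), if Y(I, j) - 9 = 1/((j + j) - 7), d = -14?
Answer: 5249/35 ≈ 149.97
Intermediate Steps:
Y(I, j) = 9 + 1/(-7 + 2*j) (Y(I, j) = 9 + 1/((j + j) - 7) = 9 + 1/(2*j - 7) = 9 + 1/(-7 + 2*j))
141 + Y(-8, d) = 141 + 2*(-31 + 9*(-14))/(-7 + 2*(-14)) = 141 + 2*(-31 - 126)/(-7 - 28) = 141 + 2*(-157)/(-35) = 141 + 2*(-1/35)*(-157) = 141 + 314/35 = 5249/35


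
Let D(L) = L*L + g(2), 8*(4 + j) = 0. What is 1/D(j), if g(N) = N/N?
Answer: 1/17 ≈ 0.058824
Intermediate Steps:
g(N) = 1
j = -4 (j = -4 + (⅛)*0 = -4 + 0 = -4)
D(L) = 1 + L² (D(L) = L*L + 1 = L² + 1 = 1 + L²)
1/D(j) = 1/(1 + (-4)²) = 1/(1 + 16) = 1/17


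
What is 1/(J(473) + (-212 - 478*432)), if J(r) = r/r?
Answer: -1/206707 ≈ -4.8378e-6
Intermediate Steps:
J(r) = 1
1/(J(473) + (-212 - 478*432)) = 1/(1 + (-212 - 478*432)) = 1/(1 + (-212 - 206496)) = 1/(1 - 206708) = 1/(-206707) = -1/206707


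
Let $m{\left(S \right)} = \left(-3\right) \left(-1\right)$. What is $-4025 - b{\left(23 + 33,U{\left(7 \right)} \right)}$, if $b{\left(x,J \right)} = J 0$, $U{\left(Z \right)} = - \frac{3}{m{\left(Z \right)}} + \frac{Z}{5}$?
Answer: $-4025$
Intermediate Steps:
$m{\left(S \right)} = 3$
$U{\left(Z \right)} = -1 + \frac{Z}{5}$ ($U{\left(Z \right)} = - \frac{3}{3} + \frac{Z}{5} = \left(-3\right) \frac{1}{3} + Z \frac{1}{5} = -1 + \frac{Z}{5}$)
$b{\left(x,J \right)} = 0$
$-4025 - b{\left(23 + 33,U{\left(7 \right)} \right)} = -4025 - 0 = -4025 + 0 = -4025$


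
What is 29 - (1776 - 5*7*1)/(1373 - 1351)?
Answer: -1103/22 ≈ -50.136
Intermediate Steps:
29 - (1776 - 5*7*1)/(1373 - 1351) = 29 - (1776 - 35*1)/22 = 29 - (1776 - 35)/22 = 29 - 1741/22 = -1103/22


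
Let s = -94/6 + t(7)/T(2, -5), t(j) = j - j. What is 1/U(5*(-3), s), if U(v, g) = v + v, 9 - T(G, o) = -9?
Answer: -1/30 ≈ -0.033333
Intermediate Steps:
T(G, o) = 18 (T(G, o) = 9 - 1*(-9) = 9 + 9 = 18)
t(j) = 0
s = -47/3 (s = -94/6 + 0/18 = -94*1/6 + 0*(1/18) = -47/3 + 0 = -47/3 ≈ -15.667)
U(v, g) = 2*v
1/U(5*(-3), s) = 1/(2*(5*(-3))) = 1/(2*(-15)) = 1/(-30) = -1/30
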